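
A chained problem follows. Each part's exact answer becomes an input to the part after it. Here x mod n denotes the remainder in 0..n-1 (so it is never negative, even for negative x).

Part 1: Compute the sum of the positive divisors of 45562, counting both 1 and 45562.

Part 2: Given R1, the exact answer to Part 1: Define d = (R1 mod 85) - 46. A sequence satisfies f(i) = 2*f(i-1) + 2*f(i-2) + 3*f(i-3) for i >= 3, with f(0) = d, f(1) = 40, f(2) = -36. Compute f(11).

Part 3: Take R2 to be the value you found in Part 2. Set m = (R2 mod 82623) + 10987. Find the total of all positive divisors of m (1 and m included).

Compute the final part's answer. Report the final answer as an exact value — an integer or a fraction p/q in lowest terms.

182880

Part 1: 45562 = 2 * 11 * 19 * 109; sigma = (1 + 2) * (1 + 11) * (1 + 19) * (1 + 109) = 3 * 12 * 20 * 110 = 79200; answer 79200
Part 2: R1 = 79200; d = 19; f(3) = 2*(-36) + 2*(40) + 3*(19) = 65; iterating: f(3)=65, f(4)=178, f(5)=378, f(6)=1307, f(7)=3904, f(8)=11556, f(9)=34841, f(10)=104506, f(11)=313362; answer 313362
Part 3: R2 = 313362; m = 76480; 76480 = 2^6 * 5 * 239; sigma = (1 + 2 + 4 + 8 + 16 + 32 + 64) * (1 + 5) * (1 + 239) = 127 * 6 * 240 = 182880; answer 182880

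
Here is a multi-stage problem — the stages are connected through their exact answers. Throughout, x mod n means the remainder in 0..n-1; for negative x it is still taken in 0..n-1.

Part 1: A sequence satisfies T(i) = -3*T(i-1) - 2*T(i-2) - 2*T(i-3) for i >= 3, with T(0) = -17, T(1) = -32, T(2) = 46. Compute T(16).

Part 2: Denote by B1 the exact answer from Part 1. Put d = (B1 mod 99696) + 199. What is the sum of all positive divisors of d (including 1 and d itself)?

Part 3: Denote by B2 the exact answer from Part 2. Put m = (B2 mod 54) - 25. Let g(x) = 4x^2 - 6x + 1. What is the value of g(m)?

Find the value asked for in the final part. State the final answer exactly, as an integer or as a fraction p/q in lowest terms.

Part 1: T(3) = -3*(46) - 2*(-32) - 2*(-17) = -40; iterating: T(3)=-40, T(4)=92, T(5)=-288, T(6)=760, T(7)=-1888, T(8)=4720, T(9)=-11904, T(10)=30048, T(11)=-75776, T(12)=191040, T(13)=-481664, T(14)=1214464, T(15)=-3062144, T(16)=7720832; answer 7720832
Part 2: B1 = 7720832; d = 44439; 44439 = 3 * 14813; sigma = (1 + 3) * (1 + 14813) = 4 * 14814 = 59256; answer 59256
Part 3: B2 = 59256; m = -7; 4*(-7)^2 - 6*(-7)^1 + 1 = (196) + (42) + (1) = 239; answer 239

239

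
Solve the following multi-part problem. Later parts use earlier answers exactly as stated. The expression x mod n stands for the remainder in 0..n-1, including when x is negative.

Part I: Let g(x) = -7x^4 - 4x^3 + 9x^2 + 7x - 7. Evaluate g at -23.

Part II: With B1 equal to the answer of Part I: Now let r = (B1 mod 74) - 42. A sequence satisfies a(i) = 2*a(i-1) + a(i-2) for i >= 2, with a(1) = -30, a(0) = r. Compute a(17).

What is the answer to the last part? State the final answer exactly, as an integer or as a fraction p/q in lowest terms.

-43517310

Part I: -7*(-23)^4 - 4*(-23)^3 + 9*(-23)^2 + 7*(-23)^1 - 7 = (-1958887) + (48668) + (4761) + (-161) + (-7) = -1905626; answer -1905626
Part II: B1 = -1905626; r = -20; a(2) = 2*(-30) + 1*(-20) = -80; iterating: a(2)=-80, a(3)=-190, a(4)=-460, a(5)=-1110, a(6)=-2680, a(7)=-6470, a(8)=-15620, a(9)=-37710, a(10)=-91040, a(11)=-219790, a(12)=-530620, a(13)=-1281030, a(14)=-3092680, a(15)=-7466390, a(16)=-18025460, a(17)=-43517310; answer -43517310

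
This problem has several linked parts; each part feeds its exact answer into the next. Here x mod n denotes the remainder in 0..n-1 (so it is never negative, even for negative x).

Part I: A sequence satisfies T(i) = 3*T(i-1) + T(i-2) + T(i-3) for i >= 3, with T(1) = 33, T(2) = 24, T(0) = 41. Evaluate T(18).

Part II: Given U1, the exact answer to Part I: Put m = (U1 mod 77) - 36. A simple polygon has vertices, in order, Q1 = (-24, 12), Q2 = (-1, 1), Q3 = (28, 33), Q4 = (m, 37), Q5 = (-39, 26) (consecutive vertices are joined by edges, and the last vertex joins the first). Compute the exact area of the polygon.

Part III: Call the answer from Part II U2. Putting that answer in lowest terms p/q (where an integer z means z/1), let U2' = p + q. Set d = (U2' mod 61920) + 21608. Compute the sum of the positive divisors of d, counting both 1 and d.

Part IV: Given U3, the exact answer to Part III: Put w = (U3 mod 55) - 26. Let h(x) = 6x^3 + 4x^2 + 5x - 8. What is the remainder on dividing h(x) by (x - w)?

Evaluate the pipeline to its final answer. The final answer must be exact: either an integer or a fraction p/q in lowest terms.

867

Part I: T(3) = 3*(24) + 1*(33) + 1*(41) = 146; iterating: T(3)=146, T(4)=495, T(5)=1655, T(6)=5606, T(7)=18968, T(8)=64165, T(9)=217069, T(10)=734340, T(11)=2484254, T(12)=8404171, T(13)=28431107, T(14)=96181746, T(15)=325380516, T(16)=1100754401, T(17)=3723825465, T(18)=12597611312; answer 12597611312
Part II: U1 = 12597611312; m = 19; cross terms: (-24*1 - -1*12)=-12, (-1*33 - 28*1)=-61, (28*37 - 19*33)=409, (19*26 - -39*37)=1937, (-39*12 - -24*26)=156; twice the area = |2429| = 2429; area = 2429/2; answer 2429/2
Part III: U2 = 2429/2; threaded value p + q = 2431; d = 24039; 24039 = 3^2 * 2671; sigma = (1 + 3 + 9) * (1 + 2671) = 13 * 2672 = 34736; answer 34736
Part IV: U3 = 34736; w = 5; remainder = value at the root: 6*(5)^3 + 4*(5)^2 + 5*(5)^1 - 8 = (750) + (100) + (25) + (-8) = 867; answer 867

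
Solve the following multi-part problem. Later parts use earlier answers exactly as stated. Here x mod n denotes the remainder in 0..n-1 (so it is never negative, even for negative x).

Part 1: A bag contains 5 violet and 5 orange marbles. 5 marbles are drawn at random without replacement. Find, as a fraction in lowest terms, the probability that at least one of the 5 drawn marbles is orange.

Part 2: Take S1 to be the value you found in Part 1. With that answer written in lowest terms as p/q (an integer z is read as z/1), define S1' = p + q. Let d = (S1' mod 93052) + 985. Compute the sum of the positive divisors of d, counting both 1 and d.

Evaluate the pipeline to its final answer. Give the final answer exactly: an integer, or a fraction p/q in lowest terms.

3968

Part 1: total draws C(10,5) = 252; complement C(5,5) = 1; favorable 252 - 1 = 251; P = 251/252; answer 251/252
Part 2: S1 = 251/252; threaded value p + q = 503; d = 1488; 1488 = 2^4 * 3 * 31; sigma = (1 + 2 + 4 + 8 + 16) * (1 + 3) * (1 + 31) = 31 * 4 * 32 = 3968; answer 3968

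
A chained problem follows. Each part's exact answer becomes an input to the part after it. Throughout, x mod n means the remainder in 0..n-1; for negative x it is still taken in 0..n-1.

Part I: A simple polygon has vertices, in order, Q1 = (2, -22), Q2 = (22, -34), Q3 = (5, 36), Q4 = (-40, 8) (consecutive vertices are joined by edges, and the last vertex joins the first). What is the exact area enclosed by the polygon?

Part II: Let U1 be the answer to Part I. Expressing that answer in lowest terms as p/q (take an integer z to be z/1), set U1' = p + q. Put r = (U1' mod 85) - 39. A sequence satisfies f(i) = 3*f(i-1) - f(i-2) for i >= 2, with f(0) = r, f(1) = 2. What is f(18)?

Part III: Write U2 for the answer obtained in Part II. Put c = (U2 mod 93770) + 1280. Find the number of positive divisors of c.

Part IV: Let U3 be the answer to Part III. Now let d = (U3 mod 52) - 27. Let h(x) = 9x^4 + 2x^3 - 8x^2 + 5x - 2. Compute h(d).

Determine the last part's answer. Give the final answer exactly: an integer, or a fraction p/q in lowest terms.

739464

Part I: cross terms: (2*-34 - 22*-22)=416, (22*36 - 5*-34)=962, (5*8 - -40*36)=1480, (-40*-22 - 2*8)=864; twice the area = |3722| = 3722; area = 1861; answer 1861
Part II: U1 = 1861; threaded value p + q = 1862; r = 38; f(2) = 3*(2) - 1*(38) = -32; iterating: f(2)=-32, f(3)=-98, f(4)=-262, f(5)=-688, f(6)=-1802, f(7)=-4718, f(8)=-12352, f(9)=-32338, f(10)=-84662, f(11)=-221648, f(12)=-580282, f(13)=-1519198, f(14)=-3977312, f(15)=-10412738, f(16)=-27260902, f(17)=-71369968, f(18)=-186849002; answer -186849002
Part III: U2 = -186849002; c = 35888; 35888 = 2^4 * 2243; number of divisors = (4+1) * (1+1) = 10; answer 10
Part IV: U3 = 10; d = -17; 9*(-17)^4 + 2*(-17)^3 - 8*(-17)^2 + 5*(-17)^1 - 2 = (751689) + (-9826) + (-2312) + (-85) + (-2) = 739464; answer 739464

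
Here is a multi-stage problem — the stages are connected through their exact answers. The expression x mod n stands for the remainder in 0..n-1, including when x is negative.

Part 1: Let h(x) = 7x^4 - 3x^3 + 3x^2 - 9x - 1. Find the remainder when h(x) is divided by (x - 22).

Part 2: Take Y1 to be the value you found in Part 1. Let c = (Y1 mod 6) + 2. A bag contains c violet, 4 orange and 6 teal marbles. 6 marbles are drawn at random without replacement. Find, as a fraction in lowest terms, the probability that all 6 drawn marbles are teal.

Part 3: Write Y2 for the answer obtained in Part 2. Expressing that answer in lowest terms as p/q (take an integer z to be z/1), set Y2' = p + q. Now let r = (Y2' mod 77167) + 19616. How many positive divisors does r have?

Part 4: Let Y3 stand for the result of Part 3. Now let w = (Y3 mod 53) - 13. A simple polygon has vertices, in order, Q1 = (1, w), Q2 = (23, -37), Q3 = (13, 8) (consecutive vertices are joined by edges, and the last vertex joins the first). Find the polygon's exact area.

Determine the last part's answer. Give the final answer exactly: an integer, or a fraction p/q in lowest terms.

335

Part 1: remainder = value at the root: 7*(22)^4 - 3*(22)^3 + 3*(22)^2 - 9*(22)^1 - 1 = (1639792) + (-31944) + (1452) + (-198) + (-1) = 1609101; answer 1609101
Part 2: Y1 = 1609101; c = 5; total draws C(15,6) = 5005; favorable C(6,6) = 1; P = 1/5005; answer 1/5005
Part 3: Y2 = 1/5005; threaded value p + q = 5006; r = 24622; 24622 = 2 * 13 * 947; number of divisors = (1+1) * (1+1) * (1+1) = 8; answer 8
Part 4: Y3 = 8; w = -5; cross terms: (1*-37 - 23*-5)=78, (23*8 - 13*-37)=665, (13*-5 - 1*8)=-73; twice the area = |670| = 670; area = 335; answer 335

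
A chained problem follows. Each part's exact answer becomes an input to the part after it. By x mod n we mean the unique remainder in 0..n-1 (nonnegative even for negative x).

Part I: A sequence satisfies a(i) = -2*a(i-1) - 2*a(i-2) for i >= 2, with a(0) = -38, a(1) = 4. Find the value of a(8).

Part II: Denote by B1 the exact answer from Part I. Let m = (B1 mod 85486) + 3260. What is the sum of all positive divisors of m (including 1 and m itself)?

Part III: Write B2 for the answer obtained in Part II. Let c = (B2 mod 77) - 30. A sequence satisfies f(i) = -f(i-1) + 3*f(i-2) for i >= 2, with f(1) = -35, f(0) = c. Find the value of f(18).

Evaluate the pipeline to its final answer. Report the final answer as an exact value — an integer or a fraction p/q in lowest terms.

Part I: a(2) = -2*(4) - 2*(-38) = 68; iterating: a(2)=68, a(3)=-144, a(4)=152, a(5)=-16, a(6)=-272, a(7)=576, a(8)=-608; answer -608
Part II: B1 = -608; m = 88138; 88138 = 2 * 127 * 347; sigma = (1 + 2) * (1 + 127) * (1 + 347) = 3 * 128 * 348 = 133632; answer 133632
Part III: B2 = 133632; c = 7; f(2) = -1*(-35) + 3*(7) = 56; iterating: f(2)=56, f(3)=-161, f(4)=329, f(5)=-812, f(6)=1799, f(7)=-4235, f(8)=9632, f(9)=-22337, f(10)=51233, f(11)=-118244, f(12)=271943, f(13)=-626675, f(14)=1442504, f(15)=-3322529, f(16)=7650041, f(17)=-17617628, f(18)=40567751; answer 40567751

40567751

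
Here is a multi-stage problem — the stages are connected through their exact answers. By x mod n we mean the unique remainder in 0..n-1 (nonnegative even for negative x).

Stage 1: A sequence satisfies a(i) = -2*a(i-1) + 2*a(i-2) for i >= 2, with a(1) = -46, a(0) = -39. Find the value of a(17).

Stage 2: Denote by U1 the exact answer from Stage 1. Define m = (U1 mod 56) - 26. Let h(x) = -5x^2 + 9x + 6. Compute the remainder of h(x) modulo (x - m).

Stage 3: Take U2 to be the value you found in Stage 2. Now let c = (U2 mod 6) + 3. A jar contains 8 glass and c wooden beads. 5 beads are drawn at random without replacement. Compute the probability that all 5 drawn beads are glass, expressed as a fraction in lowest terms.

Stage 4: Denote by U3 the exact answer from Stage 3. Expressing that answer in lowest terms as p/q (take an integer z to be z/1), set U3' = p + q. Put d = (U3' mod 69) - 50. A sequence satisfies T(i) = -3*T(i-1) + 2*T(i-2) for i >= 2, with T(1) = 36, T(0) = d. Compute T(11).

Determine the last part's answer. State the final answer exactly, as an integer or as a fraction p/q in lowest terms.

14512950

Stage 1: a(2) = -2*(-46) + 2*(-39) = 14; iterating: a(2)=14, a(3)=-120, a(4)=268, a(5)=-776, a(6)=2088, a(7)=-5728, a(8)=15632, a(9)=-42720, a(10)=116704, a(11)=-318848, a(12)=871104, a(13)=-2379904, a(14)=6502016, a(15)=-17763840, a(16)=48531712, a(17)=-132591104; answer -132591104
Stage 2: U1 = -132591104; m = 14; remainder = value at the root: -5*(14)^2 + 9*(14)^1 + 6 = (-980) + (126) + (6) = -848; answer -848
Stage 3: U2 = -848; c = 7; total draws C(15,5) = 3003; favorable C(8,5) = 56; P = 8/429; answer 8/429
Stage 4: U3 = 8/429; threaded value p + q = 437; d = -27; T(2) = -3*(36) + 2*(-27) = -162; iterating: T(2)=-162, T(3)=558, T(4)=-1998, T(5)=7110, T(6)=-25326, T(7)=90198, T(8)=-321246, T(9)=1144134, T(10)=-4074894, T(11)=14512950; answer 14512950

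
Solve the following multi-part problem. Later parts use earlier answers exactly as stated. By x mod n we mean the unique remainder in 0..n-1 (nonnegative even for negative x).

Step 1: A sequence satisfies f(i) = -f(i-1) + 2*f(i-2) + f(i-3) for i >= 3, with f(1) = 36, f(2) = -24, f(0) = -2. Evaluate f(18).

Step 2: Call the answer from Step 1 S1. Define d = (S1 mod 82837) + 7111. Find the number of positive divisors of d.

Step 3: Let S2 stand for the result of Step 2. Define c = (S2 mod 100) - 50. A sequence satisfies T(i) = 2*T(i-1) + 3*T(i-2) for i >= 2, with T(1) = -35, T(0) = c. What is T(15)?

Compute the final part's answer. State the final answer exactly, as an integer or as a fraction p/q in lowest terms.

-247518629

Step 1: f(3) = -1*(-24) + 2*(36) + 1*(-2) = 94; iterating: f(3)=94, f(4)=-106, f(5)=270, f(6)=-388, f(7)=822, f(8)=-1328, f(9)=2584, f(10)=-4418, f(11)=8258, f(12)=-14510, f(13)=26608, f(14)=-47370, f(15)=86076, f(16)=-154208, f(17)=278990, f(18)=-501330; answer -501330
Step 2: S1 = -501330; d = 85640; 85640 = 2^3 * 5 * 2141; number of divisors = (3+1) * (1+1) * (1+1) = 16; answer 16
Step 3: S2 = 16; c = -34; T(2) = 2*(-35) + 3*(-34) = -172; iterating: T(2)=-172, T(3)=-449, T(4)=-1414, T(5)=-4175, T(6)=-12592, T(7)=-37709, T(8)=-113194, T(9)=-339515, T(10)=-1018612, T(11)=-3055769, T(12)=-9167374, T(13)=-27502055, T(14)=-82506232, T(15)=-247518629; answer -247518629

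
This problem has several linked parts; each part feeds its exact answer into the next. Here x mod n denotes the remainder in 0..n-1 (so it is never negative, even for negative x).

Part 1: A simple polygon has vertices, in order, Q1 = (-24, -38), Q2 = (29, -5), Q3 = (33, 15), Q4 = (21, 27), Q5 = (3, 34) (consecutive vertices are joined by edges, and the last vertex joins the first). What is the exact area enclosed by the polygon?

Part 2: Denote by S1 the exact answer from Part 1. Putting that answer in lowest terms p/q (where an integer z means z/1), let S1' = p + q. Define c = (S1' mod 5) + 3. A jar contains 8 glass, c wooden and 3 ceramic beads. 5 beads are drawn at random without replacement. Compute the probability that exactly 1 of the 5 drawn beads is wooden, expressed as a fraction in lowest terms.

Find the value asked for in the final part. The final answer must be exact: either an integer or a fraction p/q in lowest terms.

Part 1: cross terms: (-24*-5 - 29*-38)=1222, (29*15 - 33*-5)=600, (33*27 - 21*15)=576, (21*34 - 3*27)=633, (3*-38 - -24*34)=702; twice the area = |3733| = 3733; area = 3733/2; answer 3733/2
Part 2: S1 = 3733/2; threaded value p + q = 3735; c = 3; total draws C(14,5) = 2002; favorable C(3,1)*C(11,4) = 990; P = 45/91; answer 45/91

45/91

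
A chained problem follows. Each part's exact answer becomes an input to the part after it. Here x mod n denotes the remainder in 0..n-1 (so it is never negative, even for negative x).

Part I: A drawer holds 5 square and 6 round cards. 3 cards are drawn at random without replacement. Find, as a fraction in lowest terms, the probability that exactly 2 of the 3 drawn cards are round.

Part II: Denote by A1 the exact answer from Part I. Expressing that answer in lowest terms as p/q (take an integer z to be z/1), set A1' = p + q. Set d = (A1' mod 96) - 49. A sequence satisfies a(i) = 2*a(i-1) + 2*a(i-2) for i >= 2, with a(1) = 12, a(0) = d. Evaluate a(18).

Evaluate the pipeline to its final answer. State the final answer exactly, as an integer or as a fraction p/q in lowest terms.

-252381696

Part I: total draws C(11,3) = 165; favorable C(6,2)*C(5,1) = 75; P = 5/11; answer 5/11
Part II: A1 = 5/11; threaded value p + q = 16; d = -33; a(2) = 2*(12) + 2*(-33) = -42; iterating: a(2)=-42, a(3)=-60, a(4)=-204, a(5)=-528, a(6)=-1464, a(7)=-3984, a(8)=-10896, a(9)=-29760, a(10)=-81312, a(11)=-222144, a(12)=-606912, a(13)=-1658112, a(14)=-4530048, a(15)=-12376320, a(16)=-33812736, a(17)=-92378112, a(18)=-252381696; answer -252381696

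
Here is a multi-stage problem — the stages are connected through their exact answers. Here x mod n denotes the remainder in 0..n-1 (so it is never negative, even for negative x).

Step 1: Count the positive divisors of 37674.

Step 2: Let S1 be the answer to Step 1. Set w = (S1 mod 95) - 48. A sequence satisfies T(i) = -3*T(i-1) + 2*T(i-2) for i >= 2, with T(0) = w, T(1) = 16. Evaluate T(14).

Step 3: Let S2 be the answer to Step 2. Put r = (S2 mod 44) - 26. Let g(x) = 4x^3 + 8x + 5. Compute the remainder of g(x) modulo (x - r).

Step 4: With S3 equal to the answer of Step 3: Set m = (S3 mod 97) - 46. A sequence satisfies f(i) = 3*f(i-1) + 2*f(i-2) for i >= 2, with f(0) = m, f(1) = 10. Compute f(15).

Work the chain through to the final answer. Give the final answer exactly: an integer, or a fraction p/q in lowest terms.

-543167476

Step 1: 37674 = 2 * 3^2 * 7 * 13 * 23; number of divisors = (1+1) * (2+1) * (1+1) * (1+1) * (1+1) = 48; answer 48
Step 2: S1 = 48; w = 0; T(2) = -3*(16) + 2*(0) = -48; iterating: T(2)=-48, T(3)=176, T(4)=-624, T(5)=2224, T(6)=-7920, T(7)=28208, T(8)=-100464, T(9)=357808, T(10)=-1274352, T(11)=4538672, T(12)=-16164720, T(13)=57571504, T(14)=-205043952; answer -205043952
Step 3: S2 = -205043952; r = -18; remainder = value at the root: 4*(-18)^3 + 8*(-18)^1 + 5 = (-23328) + (-144) + (5) = -23467; answer -23467
Step 4: S3 = -23467; m = -39; f(2) = 3*(10) + 2*(-39) = -48; iterating: f(2)=-48, f(3)=-124, f(4)=-468, f(5)=-1652, f(6)=-5892, f(7)=-20980, f(8)=-74724, f(9)=-266132, f(10)=-947844, f(11)=-3375796, f(12)=-12023076, f(13)=-42820820, f(14)=-152508612, f(15)=-543167476; answer -543167476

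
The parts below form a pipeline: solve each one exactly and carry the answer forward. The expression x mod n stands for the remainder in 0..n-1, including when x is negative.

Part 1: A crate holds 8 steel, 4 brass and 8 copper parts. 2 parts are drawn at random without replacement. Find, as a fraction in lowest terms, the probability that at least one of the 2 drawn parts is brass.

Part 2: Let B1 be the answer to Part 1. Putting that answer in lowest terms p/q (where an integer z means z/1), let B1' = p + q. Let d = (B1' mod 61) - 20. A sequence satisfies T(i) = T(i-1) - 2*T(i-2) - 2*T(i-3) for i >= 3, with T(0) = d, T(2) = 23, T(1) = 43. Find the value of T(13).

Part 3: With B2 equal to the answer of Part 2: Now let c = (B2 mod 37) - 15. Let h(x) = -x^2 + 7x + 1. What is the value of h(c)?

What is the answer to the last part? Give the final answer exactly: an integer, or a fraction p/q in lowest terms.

-293

Part 1: total draws C(20,2) = 190; complement C(16,2) = 120; favorable 190 - 120 = 70; P = 7/19; answer 7/19
Part 2: B1 = 7/19; threaded value p + q = 26; d = 6; T(3) = 1*(23) - 2*(43) - 2*(6) = -75; iterating: T(3)=-75, T(4)=-207, T(5)=-103, T(6)=461, T(7)=1081, T(8)=365, T(9)=-2719, T(10)=-5611, T(11)=-903, T(12)=15757, T(13)=28785; answer 28785
Part 3: B2 = 28785; c = 21; -1*(21)^2 + 7*(21)^1 + 1 = (-441) + (147) + (1) = -293; answer -293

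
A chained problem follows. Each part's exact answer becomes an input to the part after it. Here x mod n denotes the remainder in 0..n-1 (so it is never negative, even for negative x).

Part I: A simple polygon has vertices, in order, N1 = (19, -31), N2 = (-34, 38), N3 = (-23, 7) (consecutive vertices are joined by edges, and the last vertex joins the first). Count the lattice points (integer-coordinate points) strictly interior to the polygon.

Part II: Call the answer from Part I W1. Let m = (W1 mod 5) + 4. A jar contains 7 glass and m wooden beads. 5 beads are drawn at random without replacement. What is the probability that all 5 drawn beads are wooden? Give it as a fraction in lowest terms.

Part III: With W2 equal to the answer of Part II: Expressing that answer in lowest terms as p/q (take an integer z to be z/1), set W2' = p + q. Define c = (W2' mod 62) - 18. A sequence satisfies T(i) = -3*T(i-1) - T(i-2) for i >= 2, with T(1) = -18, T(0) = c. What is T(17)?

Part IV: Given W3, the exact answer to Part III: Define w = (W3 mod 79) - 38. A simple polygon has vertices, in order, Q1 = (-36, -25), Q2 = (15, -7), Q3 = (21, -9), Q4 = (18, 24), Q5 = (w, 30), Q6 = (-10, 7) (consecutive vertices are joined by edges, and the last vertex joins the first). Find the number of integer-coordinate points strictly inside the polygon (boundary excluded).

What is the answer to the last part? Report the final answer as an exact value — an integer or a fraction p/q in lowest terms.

1301

Part I: cross terms: (19*38 - -34*-31)=-332, (-34*7 - -23*38)=636, (-23*-31 - 19*7)=580; twice the area = |884| = 884; area = 442; boundary points = 1 + 1 + 2 = 4; strictly interior points = area - boundary/2 + 1 = 441; answer 441
Part II: W1 = 441; m = 5; total draws C(12,5) = 792; favorable C(5,5) = 1; P = 1/792; answer 1/792
Part III: W2 = 1/792; threaded value p + q = 793; c = 31; T(2) = -3*(-18) - 1*(31) = 23; iterating: T(2)=23, T(3)=-51, T(4)=130, T(5)=-339, T(6)=887, T(7)=-2322, T(8)=6079, T(9)=-15915, T(10)=41666, T(11)=-109083, T(12)=285583, T(13)=-747666, T(14)=1957415, T(15)=-5124579, T(16)=13416322, T(17)=-35124387; answer -35124387
Part IV: W3 = -35124387; w = 2; cross terms: (-36*-7 - 15*-25)=627, (15*-9 - 21*-7)=12, (21*24 - 18*-9)=666, (18*30 - 2*24)=492, (2*7 - -10*30)=314, (-10*-25 - -36*7)=502; twice the area = |2613| = 2613; area = 2613/2; boundary points = 3 + 2 + 3 + 2 + 1 + 2 = 13; strictly interior points = area - boundary/2 + 1 = 1301; answer 1301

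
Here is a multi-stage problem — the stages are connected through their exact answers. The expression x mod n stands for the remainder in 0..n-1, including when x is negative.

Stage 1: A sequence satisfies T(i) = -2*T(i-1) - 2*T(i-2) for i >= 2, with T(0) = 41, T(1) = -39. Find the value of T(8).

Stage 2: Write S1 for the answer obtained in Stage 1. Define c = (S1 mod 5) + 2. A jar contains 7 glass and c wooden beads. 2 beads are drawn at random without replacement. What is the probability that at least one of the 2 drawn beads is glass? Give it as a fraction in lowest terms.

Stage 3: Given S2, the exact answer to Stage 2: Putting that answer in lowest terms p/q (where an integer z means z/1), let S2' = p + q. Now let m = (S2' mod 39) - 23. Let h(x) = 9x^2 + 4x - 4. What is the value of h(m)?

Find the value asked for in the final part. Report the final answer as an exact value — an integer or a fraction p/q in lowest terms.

344

Stage 1: T(2) = -2*(-39) - 2*(41) = -4; iterating: T(2)=-4, T(3)=86, T(4)=-164, T(5)=156, T(6)=16, T(7)=-344, T(8)=656; answer 656
Stage 2: S1 = 656; c = 3; total draws C(10,2) = 45; complement C(3,2) = 3; favorable 45 - 3 = 42; P = 14/15; answer 14/15
Stage 3: S2 = 14/15; threaded value p + q = 29; m = 6; 9*(6)^2 + 4*(6)^1 - 4 = (324) + (24) + (-4) = 344; answer 344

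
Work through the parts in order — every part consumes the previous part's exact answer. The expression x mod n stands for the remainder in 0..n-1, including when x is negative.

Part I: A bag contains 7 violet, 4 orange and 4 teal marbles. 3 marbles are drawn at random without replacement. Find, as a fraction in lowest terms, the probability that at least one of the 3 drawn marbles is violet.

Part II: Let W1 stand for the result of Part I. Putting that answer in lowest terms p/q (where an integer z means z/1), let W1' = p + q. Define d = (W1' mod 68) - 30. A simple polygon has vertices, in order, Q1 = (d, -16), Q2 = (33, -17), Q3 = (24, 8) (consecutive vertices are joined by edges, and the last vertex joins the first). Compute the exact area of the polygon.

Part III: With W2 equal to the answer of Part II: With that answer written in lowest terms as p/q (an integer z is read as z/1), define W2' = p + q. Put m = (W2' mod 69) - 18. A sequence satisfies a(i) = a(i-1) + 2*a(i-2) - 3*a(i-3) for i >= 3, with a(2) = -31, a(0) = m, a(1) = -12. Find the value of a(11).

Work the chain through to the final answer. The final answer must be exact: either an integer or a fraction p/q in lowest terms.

1021

Part I: total draws C(15,3) = 455; complement C(8,3) = 56; favorable 455 - 56 = 399; P = 57/65; answer 57/65
Part II: W1 = 57/65; threaded value p + q = 122; d = 24; cross terms: (24*-17 - 33*-16)=120, (33*8 - 24*-17)=672, (24*-16 - 24*8)=-576; twice the area = |216| = 216; area = 108; answer 108
Part III: W2 = 108; threaded value p + q = 109; m = 22; a(3) = 1*(-31) + 2*(-12) - 3*(22) = -121; iterating: a(3)=-121, a(4)=-147, a(5)=-296, a(6)=-227, a(7)=-378, a(8)=56, a(9)=-19, a(10)=1227, a(11)=1021; answer 1021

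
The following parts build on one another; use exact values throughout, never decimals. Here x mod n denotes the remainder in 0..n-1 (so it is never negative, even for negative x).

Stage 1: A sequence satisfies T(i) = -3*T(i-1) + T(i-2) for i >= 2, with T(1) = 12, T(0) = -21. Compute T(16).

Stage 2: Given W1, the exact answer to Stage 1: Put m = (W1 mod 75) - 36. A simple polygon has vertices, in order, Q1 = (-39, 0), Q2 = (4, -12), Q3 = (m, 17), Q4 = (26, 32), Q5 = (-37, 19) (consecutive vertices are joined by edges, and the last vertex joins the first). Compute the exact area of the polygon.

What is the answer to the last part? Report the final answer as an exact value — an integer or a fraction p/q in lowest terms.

1325/2

Stage 1: T(2) = -3*(12) + 1*(-21) = -57; iterating: T(2)=-57, T(3)=183, T(4)=-606, T(5)=2001, T(6)=-6609, T(7)=21828, T(8)=-72093, T(9)=238107, T(10)=-786414, T(11)=2597349, T(12)=-8578461, T(13)=28332732, T(14)=-93576657, T(15)=309062703, T(16)=-1020764766; answer -1020764766
Stage 2: W1 = -1020764766; m = -27; cross terms: (-39*-12 - 4*0)=468, (4*17 - -27*-12)=-256, (-27*32 - 26*17)=-1306, (26*19 - -37*32)=1678, (-37*0 - -39*19)=741; twice the area = |1325| = 1325; area = 1325/2; answer 1325/2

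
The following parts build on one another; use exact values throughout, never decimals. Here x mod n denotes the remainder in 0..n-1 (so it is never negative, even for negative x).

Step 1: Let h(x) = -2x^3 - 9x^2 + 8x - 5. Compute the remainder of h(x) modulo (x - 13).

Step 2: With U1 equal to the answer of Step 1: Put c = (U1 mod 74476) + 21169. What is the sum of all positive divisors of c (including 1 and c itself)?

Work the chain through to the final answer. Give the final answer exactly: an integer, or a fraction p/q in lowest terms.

Step 1: remainder = value at the root: -2*(13)^3 - 9*(13)^2 + 8*(13)^1 - 5 = (-4394) + (-1521) + (104) + (-5) = -5816; answer -5816
Step 2: U1 = -5816; c = 89829; 89829 = 3^4 * 1109; sigma = (1 + 3 + 9 + 27 + 81) * (1 + 1109) = 121 * 1110 = 134310; answer 134310

134310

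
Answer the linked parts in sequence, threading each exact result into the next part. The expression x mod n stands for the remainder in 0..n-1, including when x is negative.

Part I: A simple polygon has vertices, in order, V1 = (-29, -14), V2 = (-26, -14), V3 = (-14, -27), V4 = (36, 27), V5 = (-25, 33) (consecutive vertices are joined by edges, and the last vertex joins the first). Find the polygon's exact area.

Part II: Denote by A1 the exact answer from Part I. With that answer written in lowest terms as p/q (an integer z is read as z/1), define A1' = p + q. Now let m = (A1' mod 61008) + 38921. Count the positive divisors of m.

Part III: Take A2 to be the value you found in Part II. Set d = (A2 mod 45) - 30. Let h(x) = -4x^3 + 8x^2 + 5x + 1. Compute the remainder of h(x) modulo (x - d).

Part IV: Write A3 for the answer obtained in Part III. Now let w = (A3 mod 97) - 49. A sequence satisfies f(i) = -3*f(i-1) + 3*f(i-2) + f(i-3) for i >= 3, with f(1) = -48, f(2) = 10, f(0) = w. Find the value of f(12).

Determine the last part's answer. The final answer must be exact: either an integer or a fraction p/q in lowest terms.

Part I: cross terms: (-29*-14 - -26*-14)=42, (-26*-27 - -14*-14)=506, (-14*27 - 36*-27)=594, (36*33 - -25*27)=1863, (-25*-14 - -29*33)=1307; twice the area = |4312| = 4312; area = 2156; answer 2156
Part II: A1 = 2156; threaded value p + q = 2157; m = 41078; 41078 = 2 * 19 * 23 * 47; number of divisors = (1+1) * (1+1) * (1+1) * (1+1) = 16; answer 16
Part III: A2 = 16; d = -14; remainder = value at the root: -4*(-14)^3 + 8*(-14)^2 + 5*(-14)^1 + 1 = (10976) + (1568) + (-70) + (1) = 12475; answer 12475
Part IV: A3 = 12475; w = 10; f(3) = -3*(10) + 3*(-48) + 1*(10) = -164; iterating: f(3)=-164, f(4)=474, f(5)=-1904, f(6)=6970, f(7)=-26148, f(8)=97450, f(9)=-363824, f(10)=1357674, f(11)=-5067044, f(12)=18910330; answer 18910330

18910330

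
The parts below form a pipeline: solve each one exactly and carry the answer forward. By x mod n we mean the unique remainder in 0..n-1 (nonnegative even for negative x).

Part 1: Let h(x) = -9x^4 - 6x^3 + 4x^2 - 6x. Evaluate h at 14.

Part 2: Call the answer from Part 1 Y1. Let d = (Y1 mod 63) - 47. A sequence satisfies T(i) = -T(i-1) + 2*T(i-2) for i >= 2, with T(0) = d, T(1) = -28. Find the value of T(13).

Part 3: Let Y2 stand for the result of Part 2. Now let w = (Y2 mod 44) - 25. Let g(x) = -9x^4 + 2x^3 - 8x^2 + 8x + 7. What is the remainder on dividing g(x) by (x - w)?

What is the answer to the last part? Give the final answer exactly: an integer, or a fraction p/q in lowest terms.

Part 1: -9*(14)^4 - 6*(14)^3 + 4*(14)^2 - 6*(14)^1 = (-345744) + (-16464) + (784) + (-84) = -361508; answer -361508
Part 2: Y1 = -361508; d = 2; T(2) = -1*(-28) + 2*(2) = 32; iterating: T(2)=32, T(3)=-88, T(4)=152, T(5)=-328, T(6)=632, T(7)=-1288, T(8)=2552, T(9)=-5128, T(10)=10232, T(11)=-20488, T(12)=40952, T(13)=-81928; answer -81928
Part 3: Y2 = -81928; w = -25; remainder = value at the root: -9*(-25)^4 + 2*(-25)^3 - 8*(-25)^2 + 8*(-25)^1 + 7 = (-3515625) + (-31250) + (-5000) + (-200) + (7) = -3552068; answer -3552068

-3552068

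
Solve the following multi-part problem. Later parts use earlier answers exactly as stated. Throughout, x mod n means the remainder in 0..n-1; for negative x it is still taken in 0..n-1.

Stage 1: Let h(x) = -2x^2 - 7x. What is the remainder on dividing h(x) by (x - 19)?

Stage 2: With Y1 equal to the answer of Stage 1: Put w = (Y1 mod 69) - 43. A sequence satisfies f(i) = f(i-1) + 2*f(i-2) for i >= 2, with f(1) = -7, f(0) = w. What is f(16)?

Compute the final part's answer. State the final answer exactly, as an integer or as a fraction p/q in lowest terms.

-174761

Stage 1: remainder = value at the root: -2*(19)^2 - 7*(19)^1 = (-722) + (-133) = -855; answer -855
Stage 2: Y1 = -855; w = -1; f(2) = 1*(-7) + 2*(-1) = -9; iterating: f(2)=-9, f(3)=-23, f(4)=-41, f(5)=-87, f(6)=-169, f(7)=-343, f(8)=-681, f(9)=-1367, f(10)=-2729, f(11)=-5463, f(12)=-10921, f(13)=-21847, f(14)=-43689, f(15)=-87383, f(16)=-174761; answer -174761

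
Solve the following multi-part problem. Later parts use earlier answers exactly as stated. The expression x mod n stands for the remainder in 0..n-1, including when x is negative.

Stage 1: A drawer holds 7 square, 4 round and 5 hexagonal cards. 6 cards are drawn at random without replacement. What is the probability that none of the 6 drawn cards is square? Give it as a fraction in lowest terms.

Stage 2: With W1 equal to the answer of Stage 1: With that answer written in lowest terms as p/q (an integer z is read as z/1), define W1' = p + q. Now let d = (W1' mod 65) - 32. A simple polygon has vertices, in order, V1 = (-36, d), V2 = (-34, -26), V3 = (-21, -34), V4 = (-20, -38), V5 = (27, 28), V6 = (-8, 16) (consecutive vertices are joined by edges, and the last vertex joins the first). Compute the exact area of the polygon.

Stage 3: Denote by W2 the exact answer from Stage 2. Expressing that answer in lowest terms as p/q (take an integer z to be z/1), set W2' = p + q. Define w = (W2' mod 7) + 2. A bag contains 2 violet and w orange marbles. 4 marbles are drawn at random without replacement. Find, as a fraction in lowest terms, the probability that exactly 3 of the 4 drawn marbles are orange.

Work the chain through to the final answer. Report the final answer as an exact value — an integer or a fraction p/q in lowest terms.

5/9

Stage 1: total draws C(16,6) = 8008; favorable C(9,6) = 84; P = 3/286; answer 3/286
Stage 2: W1 = 3/286; threaded value p + q = 289; d = -3; cross terms: (-36*-26 - -34*-3)=834, (-34*-34 - -21*-26)=610, (-21*-38 - -20*-34)=118, (-20*28 - 27*-38)=466, (27*16 - -8*28)=656, (-8*-3 - -36*16)=600; twice the area = |3284| = 3284; area = 1642; answer 1642
Stage 3: W2 = 1642; threaded value p + q = 1643; w = 7; total draws C(9,4) = 126; favorable C(7,3)*C(2,1) = 70; P = 5/9; answer 5/9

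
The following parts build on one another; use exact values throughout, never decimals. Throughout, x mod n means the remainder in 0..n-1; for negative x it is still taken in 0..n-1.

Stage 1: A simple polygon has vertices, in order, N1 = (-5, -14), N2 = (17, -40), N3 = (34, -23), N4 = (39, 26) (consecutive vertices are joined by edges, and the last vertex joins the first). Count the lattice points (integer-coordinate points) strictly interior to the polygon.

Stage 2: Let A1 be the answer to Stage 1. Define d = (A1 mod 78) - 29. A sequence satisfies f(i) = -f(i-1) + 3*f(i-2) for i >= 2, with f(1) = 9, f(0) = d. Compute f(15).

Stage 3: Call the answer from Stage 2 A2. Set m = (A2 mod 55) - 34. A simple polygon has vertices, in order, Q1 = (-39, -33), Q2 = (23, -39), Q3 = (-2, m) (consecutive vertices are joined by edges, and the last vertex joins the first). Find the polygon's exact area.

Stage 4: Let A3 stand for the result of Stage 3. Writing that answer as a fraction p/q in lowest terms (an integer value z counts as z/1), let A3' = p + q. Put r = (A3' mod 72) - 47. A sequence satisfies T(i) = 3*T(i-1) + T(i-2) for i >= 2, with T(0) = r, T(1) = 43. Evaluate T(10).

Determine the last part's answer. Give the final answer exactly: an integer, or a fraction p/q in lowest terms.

2088421

Stage 1: cross terms: (-5*-40 - 17*-14)=438, (17*-23 - 34*-40)=969, (34*26 - 39*-23)=1781, (39*-14 - -5*26)=-416; twice the area = |2772| = 2772; area = 1386; boundary points = 2 + 17 + 1 + 4 = 24; strictly interior points = area - boundary/2 + 1 = 1375; answer 1375
Stage 2: A1 = 1375; d = 20; f(2) = -1*(9) + 3*(20) = 51; iterating: f(2)=51, f(3)=-24, f(4)=177, f(5)=-249, f(6)=780, f(7)=-1527, f(8)=3867, f(9)=-8448, f(10)=20049, f(11)=-45393, f(12)=105540, f(13)=-241719, f(14)=558339, f(15)=-1283496; answer -1283496
Stage 3: A2 = -1283496; m = 5; cross terms: (-39*-39 - 23*-33)=2280, (23*5 - -2*-39)=37, (-2*-33 - -39*5)=261; twice the area = |2578| = 2578; area = 1289; answer 1289
Stage 4: A3 = 1289; threaded value p + q = 1290; r = 19; T(2) = 3*(43) + 1*(19) = 148; iterating: T(2)=148, T(3)=487, T(4)=1609, T(5)=5314, T(6)=17551, T(7)=57967, T(8)=191452, T(9)=632323, T(10)=2088421; answer 2088421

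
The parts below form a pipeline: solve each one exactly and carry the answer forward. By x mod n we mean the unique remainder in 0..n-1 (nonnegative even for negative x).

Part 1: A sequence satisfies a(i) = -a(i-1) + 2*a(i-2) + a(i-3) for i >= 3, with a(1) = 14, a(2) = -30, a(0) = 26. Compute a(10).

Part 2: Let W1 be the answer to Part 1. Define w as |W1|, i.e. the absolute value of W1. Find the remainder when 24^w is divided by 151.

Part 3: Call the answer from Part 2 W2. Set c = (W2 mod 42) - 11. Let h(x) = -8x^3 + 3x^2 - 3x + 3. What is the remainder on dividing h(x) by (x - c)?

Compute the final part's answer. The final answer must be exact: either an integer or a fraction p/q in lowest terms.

-10315

Part 1: a(3) = -1*(-30) + 2*(14) + 1*(26) = 84; iterating: a(3)=84, a(4)=-130, a(5)=268, a(6)=-444, a(7)=850, a(8)=-1470, a(9)=2726, a(10)=-4816; answer -4816
Part 2: W1 = -4816; w = 4816; squarings mod 151: 24^1=24, 24^2=123, 24^4=29, 24^8=86, 24^16=148, 24^32=9, 24^64=81, 24^128=68, 24^256=94, 24^512=78, 24^1024=44, 24^2048=124, 24^4096=125; 24^4816 = 24^16 * 24^64 * 24^128 * 24^512 * 24^4096 = 148 (mod 151); answer 148
Part 3: W2 = 148; c = 11; remainder = value at the root: -8*(11)^3 + 3*(11)^2 - 3*(11)^1 + 3 = (-10648) + (363) + (-33) + (3) = -10315; answer -10315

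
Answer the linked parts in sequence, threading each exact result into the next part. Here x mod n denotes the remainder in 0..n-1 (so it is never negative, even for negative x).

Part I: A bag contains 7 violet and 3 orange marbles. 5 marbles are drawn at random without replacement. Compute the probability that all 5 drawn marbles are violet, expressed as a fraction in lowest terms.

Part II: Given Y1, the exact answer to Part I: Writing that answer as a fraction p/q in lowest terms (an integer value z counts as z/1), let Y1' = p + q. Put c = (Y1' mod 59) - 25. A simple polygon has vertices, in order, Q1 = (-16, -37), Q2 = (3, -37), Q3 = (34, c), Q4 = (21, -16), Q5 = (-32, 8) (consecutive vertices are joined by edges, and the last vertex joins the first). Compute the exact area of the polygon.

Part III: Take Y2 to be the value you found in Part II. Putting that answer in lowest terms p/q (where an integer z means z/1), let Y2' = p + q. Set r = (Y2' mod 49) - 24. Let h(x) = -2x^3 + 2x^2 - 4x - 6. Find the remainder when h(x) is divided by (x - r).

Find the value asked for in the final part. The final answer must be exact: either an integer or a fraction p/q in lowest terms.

Part I: total draws C(10,5) = 252; favorable C(7,5) = 21; P = 1/12; answer 1/12
Part II: Y1 = 1/12; threaded value p + q = 13; c = -12; cross terms: (-16*-37 - 3*-37)=703, (3*-12 - 34*-37)=1222, (34*-16 - 21*-12)=-292, (21*8 - -32*-16)=-344, (-32*-37 - -16*8)=1312; twice the area = |2601| = 2601; area = 2601/2; answer 2601/2
Part III: Y2 = 2601/2; threaded value p + q = 2603; r = -18; remainder = value at the root: -2*(-18)^3 + 2*(-18)^2 - 4*(-18)^1 - 6 = (11664) + (648) + (72) + (-6) = 12378; answer 12378

12378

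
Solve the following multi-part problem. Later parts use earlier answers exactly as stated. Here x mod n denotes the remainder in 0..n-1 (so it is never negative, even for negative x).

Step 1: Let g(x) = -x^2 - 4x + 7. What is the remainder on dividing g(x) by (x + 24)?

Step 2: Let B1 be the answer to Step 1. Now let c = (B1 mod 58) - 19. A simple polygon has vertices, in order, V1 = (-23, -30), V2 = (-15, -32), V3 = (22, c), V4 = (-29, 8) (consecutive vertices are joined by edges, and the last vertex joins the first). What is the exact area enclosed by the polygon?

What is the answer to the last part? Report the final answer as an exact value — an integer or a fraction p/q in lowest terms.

Step 1: remainder = value at the root: -1*(-24)^2 - 4*(-24)^1 + 7 = (-576) + (96) + (7) = -473; answer -473
Step 2: B1 = -473; c = 30; cross terms: (-23*-32 - -15*-30)=286, (-15*30 - 22*-32)=254, (22*8 - -29*30)=1046, (-29*-30 - -23*8)=1054; twice the area = |2640| = 2640; area = 1320; answer 1320

1320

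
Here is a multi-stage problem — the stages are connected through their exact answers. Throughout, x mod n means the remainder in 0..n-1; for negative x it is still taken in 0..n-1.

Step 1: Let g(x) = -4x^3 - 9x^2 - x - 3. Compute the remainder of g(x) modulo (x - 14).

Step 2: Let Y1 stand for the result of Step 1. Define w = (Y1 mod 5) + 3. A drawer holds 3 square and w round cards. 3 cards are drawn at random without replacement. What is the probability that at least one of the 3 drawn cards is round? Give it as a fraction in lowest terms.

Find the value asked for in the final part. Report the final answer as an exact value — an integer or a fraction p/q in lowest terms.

83/84

Step 1: remainder = value at the root: -4*(14)^3 - 9*(14)^2 - 1*(14)^1 - 3 = (-10976) + (-1764) + (-14) + (-3) = -12757; answer -12757
Step 2: Y1 = -12757; w = 6; total draws C(9,3) = 84; complement C(3,3) = 1; favorable 84 - 1 = 83; P = 83/84; answer 83/84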